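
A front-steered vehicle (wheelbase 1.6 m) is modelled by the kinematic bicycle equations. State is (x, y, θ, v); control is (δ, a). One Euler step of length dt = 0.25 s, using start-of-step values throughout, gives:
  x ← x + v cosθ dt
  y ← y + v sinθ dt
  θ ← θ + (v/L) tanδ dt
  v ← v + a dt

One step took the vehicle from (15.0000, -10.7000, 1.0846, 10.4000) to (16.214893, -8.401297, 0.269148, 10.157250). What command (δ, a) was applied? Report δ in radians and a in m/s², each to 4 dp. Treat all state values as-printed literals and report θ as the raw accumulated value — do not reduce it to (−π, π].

δ = -0.4651, a = -0.9710

a = (v'−v)/dt = (-0.242750)/0.25 = -0.9710
Δθ = θ'−θ = -0.815452;  (v·dt/L) = 10.4000·0.25/1.6 = 1.625000
tan δ = Δθ·L/(v·dt) = -0.501817  →  δ = -0.4651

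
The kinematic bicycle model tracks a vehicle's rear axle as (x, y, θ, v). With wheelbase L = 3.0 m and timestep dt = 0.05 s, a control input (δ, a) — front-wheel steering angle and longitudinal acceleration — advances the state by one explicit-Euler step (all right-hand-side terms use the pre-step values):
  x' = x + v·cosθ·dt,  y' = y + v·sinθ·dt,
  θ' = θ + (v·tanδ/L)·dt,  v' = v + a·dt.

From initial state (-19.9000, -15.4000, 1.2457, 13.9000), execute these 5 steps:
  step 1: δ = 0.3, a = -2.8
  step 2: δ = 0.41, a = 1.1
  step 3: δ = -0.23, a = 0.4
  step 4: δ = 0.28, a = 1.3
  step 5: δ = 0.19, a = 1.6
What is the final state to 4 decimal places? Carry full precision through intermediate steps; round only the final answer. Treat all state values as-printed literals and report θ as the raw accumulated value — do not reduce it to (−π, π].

(-19.1592, -12.0278, 1.4740, 13.9800)

after step 1 (δ=0.3, a=-2.8): (-19.678017, -14.741404, 1.317363, 13.760000)
after step 2 (δ=0.41, a=1.1): (-19.505515, -14.075381, 1.417038, 13.815000)
after step 3 (δ=-0.23, a=0.4): (-19.399725, -13.392780, 1.363127, 13.835000)
after step 4 (δ=0.28, a=1.3): (-19.257100, -12.715893, 1.429432, 13.900000)
after step 5 (δ=0.19, a=1.6): (-19.159179, -12.027826, 1.473986, 13.980000)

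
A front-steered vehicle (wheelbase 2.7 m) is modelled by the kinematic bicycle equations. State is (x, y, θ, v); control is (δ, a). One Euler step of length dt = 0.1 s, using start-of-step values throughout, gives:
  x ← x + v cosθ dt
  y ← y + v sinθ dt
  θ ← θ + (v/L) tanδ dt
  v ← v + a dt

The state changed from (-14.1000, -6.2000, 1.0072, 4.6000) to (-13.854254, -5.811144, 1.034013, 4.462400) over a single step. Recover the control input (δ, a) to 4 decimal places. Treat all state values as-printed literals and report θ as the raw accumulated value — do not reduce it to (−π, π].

a = (v'−v)/dt = (-0.137600)/0.1 = -1.3760
Δθ = θ'−θ = 0.026813;  (v·dt/L) = 4.6000·0.1/2.7 = 0.170370
tan δ = Δθ·L/(v·dt) = 0.157381  →  δ = 0.1561

δ = 0.1561, a = -1.3760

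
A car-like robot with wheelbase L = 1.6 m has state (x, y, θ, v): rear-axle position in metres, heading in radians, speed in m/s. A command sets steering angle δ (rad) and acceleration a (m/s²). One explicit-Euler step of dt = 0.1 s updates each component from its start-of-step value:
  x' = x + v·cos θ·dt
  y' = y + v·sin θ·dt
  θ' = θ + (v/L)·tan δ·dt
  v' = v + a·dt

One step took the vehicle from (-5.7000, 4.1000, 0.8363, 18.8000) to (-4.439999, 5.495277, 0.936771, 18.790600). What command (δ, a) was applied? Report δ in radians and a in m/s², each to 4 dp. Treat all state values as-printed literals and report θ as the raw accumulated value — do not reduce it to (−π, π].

δ = 0.0853, a = -0.0940

a = (v'−v)/dt = (-0.009400)/0.1 = -0.0940
Δθ = θ'−θ = 0.100471;  (v·dt/L) = 18.8000·0.1/1.6 = 1.175000
tan δ = Δθ·L/(v·dt) = 0.085507  →  δ = 0.0853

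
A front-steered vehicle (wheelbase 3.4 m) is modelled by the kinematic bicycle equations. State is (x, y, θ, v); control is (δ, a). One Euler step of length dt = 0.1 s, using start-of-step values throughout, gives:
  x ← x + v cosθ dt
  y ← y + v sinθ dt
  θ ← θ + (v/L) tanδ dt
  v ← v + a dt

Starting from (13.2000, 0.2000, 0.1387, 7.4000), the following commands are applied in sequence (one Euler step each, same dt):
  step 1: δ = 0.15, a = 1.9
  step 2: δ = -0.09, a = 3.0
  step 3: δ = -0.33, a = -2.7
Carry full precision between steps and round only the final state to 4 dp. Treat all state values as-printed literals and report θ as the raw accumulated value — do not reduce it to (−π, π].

(15.4607, 0.5509, 0.0720, 7.6200)

after step 1 (δ=0.15, a=1.9): (13.932893, 0.302309, 0.171594, 7.590000)
after step 2 (δ=-0.09, a=3.0): (14.680747, 0.431911, 0.151449, 7.890000)
after step 3 (δ=-0.33, a=-2.7): (15.460715, 0.550948, 0.071963, 7.620000)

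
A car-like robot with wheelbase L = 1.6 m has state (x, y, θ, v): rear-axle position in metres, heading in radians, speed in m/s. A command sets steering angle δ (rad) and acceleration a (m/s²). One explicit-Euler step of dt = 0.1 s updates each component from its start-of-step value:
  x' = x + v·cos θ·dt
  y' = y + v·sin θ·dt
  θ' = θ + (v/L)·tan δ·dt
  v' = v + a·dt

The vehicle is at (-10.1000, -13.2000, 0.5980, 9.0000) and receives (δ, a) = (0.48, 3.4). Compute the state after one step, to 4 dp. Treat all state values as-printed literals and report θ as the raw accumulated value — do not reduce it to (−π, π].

x' = -10.1000 + 9.0000·cos(0.5980)·0.1 = -9.3562
y' = -13.2000 + 9.0000·sin(0.5980)·0.1 = -12.6933
θ' = 0.5980 + (9.0000/1.6)·tan(0.48)·0.1 = 0.8908
v' = 9.0000 + 3.4000·0.1 = 9.3400

(-9.3562, -12.6933, 0.8908, 9.3400)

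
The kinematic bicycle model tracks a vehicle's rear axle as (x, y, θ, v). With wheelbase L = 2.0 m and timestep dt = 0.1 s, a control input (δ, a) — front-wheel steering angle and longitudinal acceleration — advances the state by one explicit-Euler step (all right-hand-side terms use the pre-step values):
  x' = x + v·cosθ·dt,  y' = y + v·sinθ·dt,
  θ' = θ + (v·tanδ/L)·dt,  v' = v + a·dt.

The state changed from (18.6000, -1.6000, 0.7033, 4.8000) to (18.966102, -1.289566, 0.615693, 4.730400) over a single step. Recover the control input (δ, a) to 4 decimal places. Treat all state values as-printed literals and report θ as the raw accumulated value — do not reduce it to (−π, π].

a = (v'−v)/dt = (-0.069600)/0.1 = -0.6960
Δθ = θ'−θ = -0.087607;  (v·dt/L) = 4.8000·0.1/2.0 = 0.240000
tan δ = Δθ·L/(v·dt) = -0.365029  →  δ = -0.3500

δ = -0.3500, a = -0.6960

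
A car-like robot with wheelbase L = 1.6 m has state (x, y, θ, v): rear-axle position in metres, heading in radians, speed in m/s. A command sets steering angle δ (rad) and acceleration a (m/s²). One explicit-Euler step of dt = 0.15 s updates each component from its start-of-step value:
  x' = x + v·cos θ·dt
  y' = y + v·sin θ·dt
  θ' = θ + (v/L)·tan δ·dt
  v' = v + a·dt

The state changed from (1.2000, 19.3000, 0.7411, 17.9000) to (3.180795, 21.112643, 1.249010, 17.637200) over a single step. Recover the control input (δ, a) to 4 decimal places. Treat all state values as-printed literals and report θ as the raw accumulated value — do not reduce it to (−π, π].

a = (v'−v)/dt = (-0.262800)/0.15 = -1.7520
Δθ = θ'−θ = 0.507910;  (v·dt/L) = 17.9000·0.15/1.6 = 1.678125
tan δ = Δθ·L/(v·dt) = 0.302665  →  δ = 0.2939

δ = 0.2939, a = -1.7520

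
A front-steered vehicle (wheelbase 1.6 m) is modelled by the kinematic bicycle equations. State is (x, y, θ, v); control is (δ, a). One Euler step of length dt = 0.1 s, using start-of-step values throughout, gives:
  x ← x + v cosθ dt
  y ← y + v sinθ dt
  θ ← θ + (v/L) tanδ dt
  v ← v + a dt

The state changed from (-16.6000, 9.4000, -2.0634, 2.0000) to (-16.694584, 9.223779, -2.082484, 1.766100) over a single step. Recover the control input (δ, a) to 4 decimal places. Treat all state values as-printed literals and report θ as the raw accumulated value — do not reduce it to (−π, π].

δ = -0.1515, a = -2.3390

a = (v'−v)/dt = (-0.233900)/0.1 = -2.3390
Δθ = θ'−θ = -0.019084;  (v·dt/L) = 2.0000·0.1/1.6 = 0.125000
tan δ = Δθ·L/(v·dt) = -0.152672  →  δ = -0.1515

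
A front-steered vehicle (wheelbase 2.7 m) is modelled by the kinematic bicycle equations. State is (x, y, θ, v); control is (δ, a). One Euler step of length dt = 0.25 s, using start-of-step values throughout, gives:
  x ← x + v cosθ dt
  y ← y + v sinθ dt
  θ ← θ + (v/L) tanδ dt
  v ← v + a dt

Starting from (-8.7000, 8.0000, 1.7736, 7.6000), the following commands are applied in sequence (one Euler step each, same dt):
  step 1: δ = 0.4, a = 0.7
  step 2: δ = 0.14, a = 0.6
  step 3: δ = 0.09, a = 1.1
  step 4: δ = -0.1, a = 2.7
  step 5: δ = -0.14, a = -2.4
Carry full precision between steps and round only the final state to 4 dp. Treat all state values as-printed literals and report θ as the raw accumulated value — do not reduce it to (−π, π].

(-13.6443, 16.6506, 2.0468, 8.2750)

after step 1 (δ=0.4, a=0.7): (-9.082691, 9.861061, 2.071121, 7.775000)
after step 2 (δ=0.14, a=0.6): (-10.015128, 11.566559, 2.172572, 7.925000)
after step 3 (δ=0.09, a=1.1): (-11.136728, 13.199767, 2.238792, 8.200000)
after step 4 (δ=-0.1, a=2.7): (-12.406527, 14.809149, 2.162612, 8.875000)
after step 5 (δ=-0.14, a=-2.4): (-13.644299, 16.650553, 2.046809, 8.275000)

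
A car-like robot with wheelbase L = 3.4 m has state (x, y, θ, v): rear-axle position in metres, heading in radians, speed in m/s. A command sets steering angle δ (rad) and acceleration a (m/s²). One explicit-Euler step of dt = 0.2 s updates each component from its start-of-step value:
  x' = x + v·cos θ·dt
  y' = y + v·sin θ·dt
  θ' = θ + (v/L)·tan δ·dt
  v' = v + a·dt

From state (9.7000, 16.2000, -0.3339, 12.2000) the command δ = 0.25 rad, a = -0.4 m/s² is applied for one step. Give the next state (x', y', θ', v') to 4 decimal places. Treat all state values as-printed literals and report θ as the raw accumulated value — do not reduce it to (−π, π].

(12.0052, 15.4003, -0.1507, 12.1200)

x' = 9.7000 + 12.2000·cos(-0.3339)·0.2 = 12.0052
y' = 16.2000 + 12.2000·sin(-0.3339)·0.2 = 15.4003
θ' = -0.3339 + (12.2000/3.4)·tan(0.25)·0.2 = -0.1507
v' = 12.2000 − 0.4000·0.2 = 12.1200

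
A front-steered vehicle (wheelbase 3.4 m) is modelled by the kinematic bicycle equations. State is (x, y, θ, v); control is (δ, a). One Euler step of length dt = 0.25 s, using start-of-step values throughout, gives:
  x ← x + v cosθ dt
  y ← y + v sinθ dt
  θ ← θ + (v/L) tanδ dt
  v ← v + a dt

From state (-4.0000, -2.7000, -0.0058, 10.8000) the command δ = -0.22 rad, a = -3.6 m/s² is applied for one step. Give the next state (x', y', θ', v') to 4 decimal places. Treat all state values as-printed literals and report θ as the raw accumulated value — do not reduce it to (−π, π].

x' = -4.0000 + 10.8000·cos(-0.0058)·0.25 = -1.3000
y' = -2.7000 + 10.8000·sin(-0.0058)·0.25 = -2.7157
θ' = -0.0058 + (10.8000/3.4)·tan(-0.22)·0.25 = -0.1834
v' = 10.8000 − 3.6000·0.25 = 9.9000

(-1.3000, -2.7157, -0.1834, 9.9000)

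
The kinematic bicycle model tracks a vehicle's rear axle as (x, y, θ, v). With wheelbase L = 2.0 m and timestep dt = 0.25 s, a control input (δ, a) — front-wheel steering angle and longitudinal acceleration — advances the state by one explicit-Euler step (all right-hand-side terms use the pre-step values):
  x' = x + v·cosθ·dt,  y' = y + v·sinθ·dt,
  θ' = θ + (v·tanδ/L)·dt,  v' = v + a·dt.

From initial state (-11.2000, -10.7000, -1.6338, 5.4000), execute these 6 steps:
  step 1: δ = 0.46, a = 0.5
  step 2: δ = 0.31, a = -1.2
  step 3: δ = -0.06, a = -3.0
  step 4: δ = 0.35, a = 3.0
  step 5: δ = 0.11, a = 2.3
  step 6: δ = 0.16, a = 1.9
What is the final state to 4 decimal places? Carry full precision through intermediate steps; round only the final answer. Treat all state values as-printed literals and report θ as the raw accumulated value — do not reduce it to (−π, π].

after step 1 (δ=0.46, a=0.5): (-11.284999, -12.047321, -1.299372, 5.525000)
after step 2 (δ=0.31, a=-1.2): (-10.914680, -13.378004, -1.078146, 5.225000)
after step 3 (δ=-0.06, a=-3.0): (-10.296873, -14.528918, -1.117380, 4.475000)
after step 4 (δ=0.35, a=3.0): (-9.806817, -15.534625, -0.913193, 5.225000)
after step 5 (δ=0.11, a=2.3): (-9.008408, -16.568469, -0.841058, 5.800000)
after step 6 (δ=0.16, a=1.9): (-8.041730, -17.649224, -0.724058, 6.275000)

(-8.0417, -17.6492, -0.7241, 6.2750)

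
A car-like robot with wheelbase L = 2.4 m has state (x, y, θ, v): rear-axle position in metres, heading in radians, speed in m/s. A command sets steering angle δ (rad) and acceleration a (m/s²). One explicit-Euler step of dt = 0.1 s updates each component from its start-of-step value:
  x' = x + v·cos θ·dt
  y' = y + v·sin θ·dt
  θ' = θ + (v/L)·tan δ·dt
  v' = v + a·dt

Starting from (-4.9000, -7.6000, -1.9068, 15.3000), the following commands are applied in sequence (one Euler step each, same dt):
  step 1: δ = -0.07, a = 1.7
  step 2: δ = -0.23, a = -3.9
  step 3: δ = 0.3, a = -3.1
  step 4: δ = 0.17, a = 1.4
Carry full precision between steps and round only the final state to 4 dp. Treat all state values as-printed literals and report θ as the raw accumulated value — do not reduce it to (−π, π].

after step 1 (δ=-0.07, a=1.7): (-5.404467, -9.044442, -1.951498, 15.470000)
after step 2 (δ=-0.23, a=-3.9): (-5.979289, -10.480683, -2.102423, 15.080000)
after step 3 (δ=0.3, a=-3.1): (-6.743748, -11.780555, -1.908057, 14.770000)
after step 4 (δ=0.17, a=1.4): (-7.232492, -13.174348, -1.802416, 14.910000)

(-7.2325, -13.1743, -1.8024, 14.9100)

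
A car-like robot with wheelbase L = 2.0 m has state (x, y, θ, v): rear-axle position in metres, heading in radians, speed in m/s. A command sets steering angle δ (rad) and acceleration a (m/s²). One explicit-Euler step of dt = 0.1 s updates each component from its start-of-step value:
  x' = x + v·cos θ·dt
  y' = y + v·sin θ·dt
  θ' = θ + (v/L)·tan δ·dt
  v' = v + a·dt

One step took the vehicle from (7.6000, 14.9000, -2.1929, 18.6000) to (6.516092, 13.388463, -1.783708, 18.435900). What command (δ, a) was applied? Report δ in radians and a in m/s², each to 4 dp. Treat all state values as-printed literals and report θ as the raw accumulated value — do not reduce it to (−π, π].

a = (v'−v)/dt = (-0.164100)/0.1 = -1.6410
Δθ = θ'−θ = 0.409192;  (v·dt/L) = 18.6000·0.1/2.0 = 0.930000
tan δ = Δθ·L/(v·dt) = 0.439991  →  δ = 0.4145

δ = 0.4145, a = -1.6410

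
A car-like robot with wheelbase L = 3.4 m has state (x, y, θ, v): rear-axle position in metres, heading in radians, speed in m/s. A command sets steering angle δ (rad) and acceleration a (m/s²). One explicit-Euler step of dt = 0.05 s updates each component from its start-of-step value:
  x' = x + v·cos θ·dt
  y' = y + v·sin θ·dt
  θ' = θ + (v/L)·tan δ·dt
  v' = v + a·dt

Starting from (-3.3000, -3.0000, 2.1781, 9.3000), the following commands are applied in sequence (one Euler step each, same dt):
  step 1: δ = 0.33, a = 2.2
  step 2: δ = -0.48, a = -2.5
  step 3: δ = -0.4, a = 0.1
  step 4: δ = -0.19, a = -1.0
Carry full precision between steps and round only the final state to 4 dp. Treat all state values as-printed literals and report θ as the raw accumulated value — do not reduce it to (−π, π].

(-4.3394, -1.4549, 2.0689, 9.2400)

after step 1 (δ=0.33, a=2.2): (-3.565355, -2.618147, 2.224945, 9.410000)
after step 2 (δ=-0.48, a=-2.5): (-3.851647, -2.244774, 2.152902, 9.285000)
after step 3 (δ=-0.4, a=0.1): (-4.106884, -1.856983, 2.095172, 9.290000)
after step 4 (δ=-0.19, a=-1.0): (-4.339446, -1.454895, 2.068898, 9.240000)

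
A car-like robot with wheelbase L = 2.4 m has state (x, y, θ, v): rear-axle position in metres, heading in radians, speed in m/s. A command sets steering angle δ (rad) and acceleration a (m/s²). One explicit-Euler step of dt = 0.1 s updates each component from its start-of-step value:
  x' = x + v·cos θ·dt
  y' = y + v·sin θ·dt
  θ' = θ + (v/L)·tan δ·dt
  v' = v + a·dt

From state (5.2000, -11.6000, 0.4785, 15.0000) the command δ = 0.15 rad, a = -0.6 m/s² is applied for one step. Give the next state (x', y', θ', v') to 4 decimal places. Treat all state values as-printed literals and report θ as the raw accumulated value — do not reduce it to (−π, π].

x' = 5.2000 + 15.0000·cos(0.4785)·0.1 = 6.5315
y' = -11.6000 + 15.0000·sin(0.4785)·0.1 = -10.9093
θ' = 0.4785 + (15.0000/2.4)·tan(0.15)·0.1 = 0.5730
v' = 15.0000 − 0.6000·0.1 = 14.9400

(6.5315, -10.9093, 0.5730, 14.9400)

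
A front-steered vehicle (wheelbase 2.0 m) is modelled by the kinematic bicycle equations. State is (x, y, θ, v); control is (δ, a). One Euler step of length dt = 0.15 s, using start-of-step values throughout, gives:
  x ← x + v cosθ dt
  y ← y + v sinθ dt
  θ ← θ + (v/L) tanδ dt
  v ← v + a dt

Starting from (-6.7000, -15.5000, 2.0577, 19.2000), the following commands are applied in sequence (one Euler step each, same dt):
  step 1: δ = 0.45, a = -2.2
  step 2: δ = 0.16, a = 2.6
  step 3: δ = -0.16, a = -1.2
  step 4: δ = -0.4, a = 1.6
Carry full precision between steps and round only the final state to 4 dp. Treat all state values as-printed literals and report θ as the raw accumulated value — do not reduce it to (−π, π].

after step 1 (δ=0.45, a=-2.2): (-8.047528, -12.954697, 2.753299, 18.870000)
after step 2 (δ=0.16, a=2.6): (-10.667316, -11.883043, 2.981692, 19.260000)
after step 3 (δ=-0.16, a=-1.2): (-13.519461, -11.423055, 2.748579, 19.080000)
after step 4 (δ=-0.4, a=1.6): (-16.163259, -10.326983, 2.143562, 19.320000)

(-16.1633, -10.3270, 2.1436, 19.3200)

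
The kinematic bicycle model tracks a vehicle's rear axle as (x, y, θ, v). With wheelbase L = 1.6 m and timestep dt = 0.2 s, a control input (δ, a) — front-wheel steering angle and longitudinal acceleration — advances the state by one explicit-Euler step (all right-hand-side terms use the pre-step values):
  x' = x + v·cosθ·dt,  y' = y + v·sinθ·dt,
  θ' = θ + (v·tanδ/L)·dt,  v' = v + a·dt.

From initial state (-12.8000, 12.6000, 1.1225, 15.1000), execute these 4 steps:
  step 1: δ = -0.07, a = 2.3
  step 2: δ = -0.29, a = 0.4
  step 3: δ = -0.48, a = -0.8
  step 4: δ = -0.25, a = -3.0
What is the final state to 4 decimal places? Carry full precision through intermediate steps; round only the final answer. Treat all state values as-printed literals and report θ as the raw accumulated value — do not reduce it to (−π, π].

after step 1 (δ=-0.07, a=2.3): (-11.491039, 15.321584, 0.990159, 15.560000)
after step 2 (δ=-0.29, a=0.4): (-9.783929, 17.923568, 0.409746, 15.640000)
after step 3 (δ=-0.48, a=-0.8): (-6.914858, 19.169689, -0.608048, 15.480000)
after step 4 (δ=-0.25, a=-3.0): (-4.373772, 17.401048, -1.102135, 14.880000)

(-4.3738, 17.4010, -1.1021, 14.8800)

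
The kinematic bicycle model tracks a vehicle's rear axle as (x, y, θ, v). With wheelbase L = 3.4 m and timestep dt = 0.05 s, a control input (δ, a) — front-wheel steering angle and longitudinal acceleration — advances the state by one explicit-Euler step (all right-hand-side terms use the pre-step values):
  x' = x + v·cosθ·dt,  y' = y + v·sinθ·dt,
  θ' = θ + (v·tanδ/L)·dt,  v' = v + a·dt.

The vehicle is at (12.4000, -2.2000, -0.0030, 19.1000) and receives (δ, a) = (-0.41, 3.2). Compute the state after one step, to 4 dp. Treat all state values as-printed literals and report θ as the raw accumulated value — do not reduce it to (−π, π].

(13.3550, -2.2029, -0.1251, 19.2600)

x' = 12.4000 + 19.1000·cos(-0.0030)·0.05 = 13.3550
y' = -2.2000 + 19.1000·sin(-0.0030)·0.05 = -2.2029
θ' = -0.0030 + (19.1000/3.4)·tan(-0.41)·0.05 = -0.1251
v' = 19.1000 + 3.2000·0.05 = 19.2600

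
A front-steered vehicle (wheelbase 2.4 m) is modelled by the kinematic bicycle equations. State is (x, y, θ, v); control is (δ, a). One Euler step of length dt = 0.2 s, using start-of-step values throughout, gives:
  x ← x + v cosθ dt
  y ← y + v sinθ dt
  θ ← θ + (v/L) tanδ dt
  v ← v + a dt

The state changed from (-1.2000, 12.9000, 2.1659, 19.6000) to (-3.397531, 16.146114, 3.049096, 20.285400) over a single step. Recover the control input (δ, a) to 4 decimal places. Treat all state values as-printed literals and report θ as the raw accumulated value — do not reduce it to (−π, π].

δ = 0.4957, a = 3.4270

a = (v'−v)/dt = (0.685400)/0.2 = 3.4270
Δθ = θ'−θ = 0.883196;  (v·dt/L) = 19.6000·0.2/2.4 = 1.633333
tan δ = Δθ·L/(v·dt) = 0.540732  →  δ = 0.4957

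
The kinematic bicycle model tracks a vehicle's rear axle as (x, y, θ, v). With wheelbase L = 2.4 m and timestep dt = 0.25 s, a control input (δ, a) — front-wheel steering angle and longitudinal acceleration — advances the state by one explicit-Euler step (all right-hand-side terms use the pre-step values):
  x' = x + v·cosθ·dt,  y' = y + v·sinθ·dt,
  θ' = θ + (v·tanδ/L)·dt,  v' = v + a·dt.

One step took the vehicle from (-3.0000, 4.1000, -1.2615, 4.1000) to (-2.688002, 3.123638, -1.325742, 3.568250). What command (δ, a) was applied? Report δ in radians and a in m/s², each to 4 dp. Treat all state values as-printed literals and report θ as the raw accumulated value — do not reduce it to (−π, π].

δ = -0.1493, a = -2.1270

a = (v'−v)/dt = (-0.531750)/0.25 = -2.1270
Δθ = θ'−θ = -0.064242;  (v·dt/L) = 4.1000·0.25/2.4 = 0.427083
tan δ = Δθ·L/(v·dt) = -0.150420  →  δ = -0.1493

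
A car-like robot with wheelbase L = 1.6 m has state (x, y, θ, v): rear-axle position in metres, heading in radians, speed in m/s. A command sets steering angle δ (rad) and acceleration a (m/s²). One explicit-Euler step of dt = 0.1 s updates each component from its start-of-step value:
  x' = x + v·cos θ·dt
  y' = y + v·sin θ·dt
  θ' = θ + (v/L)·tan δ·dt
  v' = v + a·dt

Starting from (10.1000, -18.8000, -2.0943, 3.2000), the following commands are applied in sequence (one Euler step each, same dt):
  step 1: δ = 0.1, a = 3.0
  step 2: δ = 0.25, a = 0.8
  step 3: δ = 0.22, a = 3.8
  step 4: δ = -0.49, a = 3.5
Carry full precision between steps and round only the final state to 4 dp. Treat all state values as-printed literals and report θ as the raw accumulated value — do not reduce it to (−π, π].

(9.4629, -20.0716, -2.1004, 4.3100)

after step 1 (δ=0.1, a=3.0): (9.940026, -19.077143, -2.074233, 3.500000)
after step 2 (δ=0.25, a=0.8): (9.771173, -19.383719, -2.018377, 3.580000)
after step 3 (δ=0.22, a=3.8): (9.616235, -19.706455, -1.968342, 3.960000)
after step 4 (δ=-0.49, a=3.5): (9.462921, -20.071572, -2.100356, 4.310000)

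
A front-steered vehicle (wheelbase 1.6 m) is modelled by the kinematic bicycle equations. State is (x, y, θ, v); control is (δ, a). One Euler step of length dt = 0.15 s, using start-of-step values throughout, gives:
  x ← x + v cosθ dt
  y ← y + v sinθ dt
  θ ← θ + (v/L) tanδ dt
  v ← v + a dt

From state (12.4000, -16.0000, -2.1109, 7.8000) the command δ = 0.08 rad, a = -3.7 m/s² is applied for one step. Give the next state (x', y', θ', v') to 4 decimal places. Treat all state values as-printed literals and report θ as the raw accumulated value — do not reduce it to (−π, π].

x' = 12.4000 + 7.8000·cos(-2.1109)·0.15 = 11.7984
y' = -16.0000 + 7.8000·sin(-2.1109)·0.15 = -17.0035
θ' = -2.1109 + (7.8000/1.6)·tan(0.08)·0.15 = -2.0523
v' = 7.8000 − 3.7000·0.15 = 7.2450

(11.7984, -17.0035, -2.0523, 7.2450)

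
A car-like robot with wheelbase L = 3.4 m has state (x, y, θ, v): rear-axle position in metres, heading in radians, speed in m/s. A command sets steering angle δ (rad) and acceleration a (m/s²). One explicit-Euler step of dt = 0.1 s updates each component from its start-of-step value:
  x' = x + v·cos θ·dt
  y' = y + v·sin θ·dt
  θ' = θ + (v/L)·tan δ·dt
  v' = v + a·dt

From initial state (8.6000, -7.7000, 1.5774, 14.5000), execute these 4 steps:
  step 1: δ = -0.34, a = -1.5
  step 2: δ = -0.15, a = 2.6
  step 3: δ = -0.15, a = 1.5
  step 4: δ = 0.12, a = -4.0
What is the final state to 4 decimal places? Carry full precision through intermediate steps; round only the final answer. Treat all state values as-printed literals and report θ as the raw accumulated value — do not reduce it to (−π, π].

(9.4964, -1.9791, 1.3502, 14.3600)

after step 1 (δ=-0.34, a=-1.5): (8.590425, -6.250032, 1.426542, 14.350000)
after step 2 (δ=-0.15, a=2.6): (8.796713, -4.829937, 1.362754, 14.610000)
after step 3 (δ=-0.15, a=1.5): (9.098476, -3.400440, 1.297810, 14.760000)
after step 4 (δ=0.12, a=-4.0): (9.496418, -1.979096, 1.350156, 14.360000)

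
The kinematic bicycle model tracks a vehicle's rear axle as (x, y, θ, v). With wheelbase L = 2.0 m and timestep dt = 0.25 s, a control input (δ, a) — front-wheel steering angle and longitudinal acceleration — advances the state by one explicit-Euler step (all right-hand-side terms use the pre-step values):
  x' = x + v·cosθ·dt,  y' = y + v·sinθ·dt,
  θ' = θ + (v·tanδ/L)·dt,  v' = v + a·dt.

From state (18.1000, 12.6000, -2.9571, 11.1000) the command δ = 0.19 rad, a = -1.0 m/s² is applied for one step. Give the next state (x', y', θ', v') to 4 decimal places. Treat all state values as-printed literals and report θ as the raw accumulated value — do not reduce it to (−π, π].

(15.3721, 12.0909, -2.6903, 10.8500)

x' = 18.1000 + 11.1000·cos(-2.9571)·0.25 = 15.3721
y' = 12.6000 + 11.1000·sin(-2.9571)·0.25 = 12.0909
θ' = -2.9571 + (11.1000/2.0)·tan(0.19)·0.25 = -2.6903
v' = 11.1000 − 1.0000·0.25 = 10.8500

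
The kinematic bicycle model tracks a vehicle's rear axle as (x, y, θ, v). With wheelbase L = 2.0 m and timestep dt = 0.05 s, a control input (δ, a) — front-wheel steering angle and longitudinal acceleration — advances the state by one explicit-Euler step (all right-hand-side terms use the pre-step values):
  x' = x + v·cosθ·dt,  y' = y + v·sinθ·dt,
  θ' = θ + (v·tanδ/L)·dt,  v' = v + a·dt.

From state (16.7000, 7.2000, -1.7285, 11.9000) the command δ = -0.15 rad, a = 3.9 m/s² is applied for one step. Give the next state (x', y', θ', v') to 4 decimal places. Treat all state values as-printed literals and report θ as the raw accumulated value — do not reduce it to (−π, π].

(16.6066, 6.6124, -1.7735, 12.0950)

x' = 16.7000 + 11.9000·cos(-1.7285)·0.05 = 16.6066
y' = 7.2000 + 11.9000·sin(-1.7285)·0.05 = 6.6124
θ' = -1.7285 + (11.9000/2.0)·tan(-0.15)·0.05 = -1.7735
v' = 11.9000 + 3.9000·0.05 = 12.0950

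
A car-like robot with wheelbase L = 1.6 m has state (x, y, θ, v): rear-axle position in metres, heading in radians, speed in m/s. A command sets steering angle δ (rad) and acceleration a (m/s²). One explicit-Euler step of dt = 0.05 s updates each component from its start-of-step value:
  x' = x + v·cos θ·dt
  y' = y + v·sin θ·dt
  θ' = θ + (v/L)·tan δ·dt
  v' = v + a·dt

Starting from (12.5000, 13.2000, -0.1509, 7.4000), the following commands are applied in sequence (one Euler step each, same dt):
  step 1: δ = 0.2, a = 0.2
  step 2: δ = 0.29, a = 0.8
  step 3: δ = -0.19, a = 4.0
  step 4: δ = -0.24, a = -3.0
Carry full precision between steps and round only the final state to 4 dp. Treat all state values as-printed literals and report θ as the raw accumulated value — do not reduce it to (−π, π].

after step 1 (δ=0.2, a=0.2): (12.865795, 13.144379, -0.104023, 7.410000)
after step 2 (δ=0.29, a=0.8): (13.234293, 13.105907, -0.034922, 7.450000)
after step 3 (δ=-0.19, a=4.0): (13.606566, 13.092902, -0.079697, 7.650000)
after step 4 (δ=-0.24, a=-3.0): (13.987851, 13.062450, -0.138199, 7.500000)

(13.9879, 13.0624, -0.1382, 7.5000)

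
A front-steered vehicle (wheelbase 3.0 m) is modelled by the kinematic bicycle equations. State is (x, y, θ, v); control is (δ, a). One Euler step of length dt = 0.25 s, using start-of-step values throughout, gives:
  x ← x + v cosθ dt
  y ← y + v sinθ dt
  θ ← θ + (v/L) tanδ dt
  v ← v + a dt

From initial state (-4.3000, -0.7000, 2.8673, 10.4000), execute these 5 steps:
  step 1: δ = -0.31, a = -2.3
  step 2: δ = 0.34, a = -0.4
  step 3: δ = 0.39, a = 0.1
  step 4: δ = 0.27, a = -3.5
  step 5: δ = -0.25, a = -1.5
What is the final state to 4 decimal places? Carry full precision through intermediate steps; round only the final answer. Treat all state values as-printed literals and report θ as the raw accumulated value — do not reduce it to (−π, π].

after step 1 (δ=-0.31, a=-2.3): (-6.802804, 0.004252, 2.589683, 9.825000)
after step 2 (δ=0.34, a=-0.4): (-8.894362, 1.292099, 2.879305, 9.725000)
after step 3 (δ=0.39, a=0.1): (-11.242461, 1.922500, 3.212431, 9.750000)
after step 4 (δ=0.27, a=-3.5): (-13.673848, 1.749977, 3.437297, 8.875000)
after step 5 (δ=-0.25, a=-1.5): (-15.796298, 1.103403, 3.248450, 8.500000)

(-15.7963, 1.1034, 3.2485, 8.5000)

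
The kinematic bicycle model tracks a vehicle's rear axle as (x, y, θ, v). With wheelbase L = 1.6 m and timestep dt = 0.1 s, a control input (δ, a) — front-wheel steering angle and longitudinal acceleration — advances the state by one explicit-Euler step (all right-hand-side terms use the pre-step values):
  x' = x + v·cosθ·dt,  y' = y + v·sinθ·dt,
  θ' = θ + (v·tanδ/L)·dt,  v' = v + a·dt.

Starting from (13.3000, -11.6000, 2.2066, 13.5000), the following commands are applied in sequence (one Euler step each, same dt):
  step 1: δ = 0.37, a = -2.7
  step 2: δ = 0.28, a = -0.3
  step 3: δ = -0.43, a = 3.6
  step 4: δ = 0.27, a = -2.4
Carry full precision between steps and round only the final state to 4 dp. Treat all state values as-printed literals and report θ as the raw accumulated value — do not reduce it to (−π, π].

(9.1878, -8.3584, 2.6278, 13.3200)

after step 1 (δ=0.37, a=-2.7): (12.498337, -10.513797, 2.533860, 13.230000)
after step 2 (δ=0.28, a=-0.3): (11.412228, -9.758354, 2.771631, 13.200000)
after step 3 (δ=-0.43, a=3.6): (10.181537, -9.281068, 2.393269, 13.560000)
after step 4 (δ=0.27, a=-2.4): (9.187819, -8.358431, 2.627821, 13.320000)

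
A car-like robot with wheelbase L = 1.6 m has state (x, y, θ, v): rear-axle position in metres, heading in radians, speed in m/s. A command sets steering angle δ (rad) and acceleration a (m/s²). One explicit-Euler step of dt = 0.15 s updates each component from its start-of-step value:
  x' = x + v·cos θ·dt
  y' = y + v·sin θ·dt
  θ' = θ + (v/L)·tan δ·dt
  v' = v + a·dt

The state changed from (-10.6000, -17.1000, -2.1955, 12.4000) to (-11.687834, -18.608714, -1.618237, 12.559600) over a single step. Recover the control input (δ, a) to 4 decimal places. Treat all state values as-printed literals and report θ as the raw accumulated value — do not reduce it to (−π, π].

δ = 0.4609, a = 1.0640

a = (v'−v)/dt = (0.159600)/0.15 = 1.0640
Δθ = θ'−θ = 0.577263;  (v·dt/L) = 12.4000·0.15/1.6 = 1.162500
tan δ = Δθ·L/(v·dt) = 0.496570  →  δ = 0.4609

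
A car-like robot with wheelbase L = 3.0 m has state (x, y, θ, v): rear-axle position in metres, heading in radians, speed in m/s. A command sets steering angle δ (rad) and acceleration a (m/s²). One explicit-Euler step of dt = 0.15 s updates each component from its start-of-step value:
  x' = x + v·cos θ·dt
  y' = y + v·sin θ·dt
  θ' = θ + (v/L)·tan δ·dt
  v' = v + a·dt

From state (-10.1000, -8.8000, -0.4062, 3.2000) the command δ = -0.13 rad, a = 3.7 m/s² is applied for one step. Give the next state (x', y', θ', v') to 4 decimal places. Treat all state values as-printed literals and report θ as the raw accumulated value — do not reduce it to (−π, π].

(-9.6591, -8.9897, -0.4271, 3.7550)

x' = -10.1000 + 3.2000·cos(-0.4062)·0.15 = -9.6591
y' = -8.8000 + 3.2000·sin(-0.4062)·0.15 = -8.9897
θ' = -0.4062 + (3.2000/3.0)·tan(-0.13)·0.15 = -0.4271
v' = 3.2000 + 3.7000·0.15 = 3.7550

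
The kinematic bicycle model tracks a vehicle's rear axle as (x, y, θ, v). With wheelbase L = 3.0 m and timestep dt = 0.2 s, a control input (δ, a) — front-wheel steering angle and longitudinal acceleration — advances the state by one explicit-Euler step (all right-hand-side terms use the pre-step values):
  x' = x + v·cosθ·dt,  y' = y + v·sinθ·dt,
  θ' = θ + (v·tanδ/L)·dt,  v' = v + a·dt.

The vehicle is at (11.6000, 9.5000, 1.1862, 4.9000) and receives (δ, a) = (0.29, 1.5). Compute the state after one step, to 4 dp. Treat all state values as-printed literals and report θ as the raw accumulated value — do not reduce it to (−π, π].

x' = 11.6000 + 4.9000·cos(1.1862)·0.2 = 11.9677
y' = 9.5000 + 4.9000·sin(1.1862)·0.2 = 10.4084
θ' = 1.1862 + (4.9000/3.0)·tan(0.29)·0.2 = 1.2837
v' = 4.9000 + 1.5000·0.2 = 5.2000

(11.9677, 10.4084, 1.2837, 5.2000)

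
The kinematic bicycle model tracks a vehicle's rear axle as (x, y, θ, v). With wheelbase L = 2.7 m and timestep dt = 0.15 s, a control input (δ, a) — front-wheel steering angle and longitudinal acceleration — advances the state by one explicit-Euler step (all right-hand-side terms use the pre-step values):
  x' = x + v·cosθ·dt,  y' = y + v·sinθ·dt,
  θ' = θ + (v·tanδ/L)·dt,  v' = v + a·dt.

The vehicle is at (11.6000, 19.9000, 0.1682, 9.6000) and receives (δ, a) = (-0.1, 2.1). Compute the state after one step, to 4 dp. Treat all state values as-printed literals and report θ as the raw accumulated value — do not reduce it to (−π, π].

(13.0197, 20.1411, 0.1147, 9.9150)

x' = 11.6000 + 9.6000·cos(0.1682)·0.15 = 13.0197
y' = 19.9000 + 9.6000·sin(0.1682)·0.15 = 20.1411
θ' = 0.1682 + (9.6000/2.7)·tan(-0.1)·0.15 = 0.1147
v' = 9.6000 + 2.1000·0.15 = 9.9150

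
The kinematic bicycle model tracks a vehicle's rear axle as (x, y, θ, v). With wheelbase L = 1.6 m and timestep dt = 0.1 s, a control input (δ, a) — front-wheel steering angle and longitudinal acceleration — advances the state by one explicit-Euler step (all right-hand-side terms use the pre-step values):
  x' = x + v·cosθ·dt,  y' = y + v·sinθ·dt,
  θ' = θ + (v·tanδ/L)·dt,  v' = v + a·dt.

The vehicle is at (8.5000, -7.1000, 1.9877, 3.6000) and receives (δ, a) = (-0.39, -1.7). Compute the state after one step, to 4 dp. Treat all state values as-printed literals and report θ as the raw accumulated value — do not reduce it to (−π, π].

(8.3542, -6.7708, 1.8952, 3.4300)

x' = 8.5000 + 3.6000·cos(1.9877)·0.1 = 8.3542
y' = -7.1000 + 3.6000·sin(1.9877)·0.1 = -6.7708
θ' = 1.9877 + (3.6000/1.6)·tan(-0.39)·0.1 = 1.8952
v' = 3.6000 − 1.7000·0.1 = 3.4300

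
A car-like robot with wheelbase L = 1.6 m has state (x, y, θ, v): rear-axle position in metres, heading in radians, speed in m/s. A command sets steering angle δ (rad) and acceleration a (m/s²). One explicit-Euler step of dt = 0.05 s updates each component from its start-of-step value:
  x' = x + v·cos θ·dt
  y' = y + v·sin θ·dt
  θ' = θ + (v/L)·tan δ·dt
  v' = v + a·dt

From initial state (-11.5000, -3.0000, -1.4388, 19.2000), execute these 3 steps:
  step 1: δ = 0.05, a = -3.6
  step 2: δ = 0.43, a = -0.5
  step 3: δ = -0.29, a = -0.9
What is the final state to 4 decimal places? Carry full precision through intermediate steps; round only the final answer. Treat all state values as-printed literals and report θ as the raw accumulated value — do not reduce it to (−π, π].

(-10.8203, -5.7516, -1.3133, 18.9500)

after step 1 (δ=0.05, a=-3.6): (-11.373651, -3.951649, -1.408775, 19.020000)
after step 2 (δ=0.43, a=-0.5): (-11.220242, -4.890194, -1.136182, 18.995000)
after step 3 (δ=-0.29, a=-0.9): (-10.820340, -5.751648, -1.313318, 18.950000)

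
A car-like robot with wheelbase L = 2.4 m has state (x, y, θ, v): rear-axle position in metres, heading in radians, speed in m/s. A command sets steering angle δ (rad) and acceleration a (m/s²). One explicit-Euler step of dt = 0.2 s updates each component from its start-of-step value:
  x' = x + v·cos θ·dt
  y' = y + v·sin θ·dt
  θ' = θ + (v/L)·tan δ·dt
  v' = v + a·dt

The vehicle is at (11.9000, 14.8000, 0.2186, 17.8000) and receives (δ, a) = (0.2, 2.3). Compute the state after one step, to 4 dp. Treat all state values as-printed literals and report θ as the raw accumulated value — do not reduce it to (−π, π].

x' = 11.9000 + 17.8000·cos(0.2186)·0.2 = 15.3753
y' = 14.8000 + 17.8000·sin(0.2186)·0.2 = 15.5720
θ' = 0.2186 + (17.8000/2.4)·tan(0.2)·0.2 = 0.5193
v' = 17.8000 + 2.3000·0.2 = 18.2600

(15.3753, 15.5720, 0.5193, 18.2600)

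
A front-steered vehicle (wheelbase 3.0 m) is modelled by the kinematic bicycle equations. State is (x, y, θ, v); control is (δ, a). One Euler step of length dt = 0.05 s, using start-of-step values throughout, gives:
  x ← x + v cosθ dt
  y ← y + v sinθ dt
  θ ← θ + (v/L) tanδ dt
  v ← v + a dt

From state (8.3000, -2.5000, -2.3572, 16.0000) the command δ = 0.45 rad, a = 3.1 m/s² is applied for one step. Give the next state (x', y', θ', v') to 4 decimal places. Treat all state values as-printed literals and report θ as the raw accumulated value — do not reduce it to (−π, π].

(7.7337, -3.0651, -2.2284, 16.1550)

x' = 8.3000 + 16.0000·cos(-2.3572)·0.05 = 7.7337
y' = -2.5000 + 16.0000·sin(-2.3572)·0.05 = -3.0651
θ' = -2.3572 + (16.0000/3.0)·tan(0.45)·0.05 = -2.2284
v' = 16.0000 + 3.1000·0.05 = 16.1550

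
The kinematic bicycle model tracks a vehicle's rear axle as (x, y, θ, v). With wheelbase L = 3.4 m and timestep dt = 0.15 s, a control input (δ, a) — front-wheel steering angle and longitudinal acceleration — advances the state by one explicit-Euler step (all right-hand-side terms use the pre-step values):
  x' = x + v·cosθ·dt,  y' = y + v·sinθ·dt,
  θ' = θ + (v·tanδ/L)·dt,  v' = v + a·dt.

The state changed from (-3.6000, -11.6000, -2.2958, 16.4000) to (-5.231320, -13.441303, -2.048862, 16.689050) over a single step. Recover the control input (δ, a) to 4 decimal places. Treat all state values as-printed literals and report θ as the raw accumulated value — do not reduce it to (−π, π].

δ = 0.3289, a = 1.9270

a = (v'−v)/dt = (0.289050)/0.15 = 1.9270
Δθ = θ'−θ = 0.246938;  (v·dt/L) = 16.4000·0.15/3.4 = 0.723529
tan δ = Δθ·L/(v·dt) = 0.341296  →  δ = 0.3289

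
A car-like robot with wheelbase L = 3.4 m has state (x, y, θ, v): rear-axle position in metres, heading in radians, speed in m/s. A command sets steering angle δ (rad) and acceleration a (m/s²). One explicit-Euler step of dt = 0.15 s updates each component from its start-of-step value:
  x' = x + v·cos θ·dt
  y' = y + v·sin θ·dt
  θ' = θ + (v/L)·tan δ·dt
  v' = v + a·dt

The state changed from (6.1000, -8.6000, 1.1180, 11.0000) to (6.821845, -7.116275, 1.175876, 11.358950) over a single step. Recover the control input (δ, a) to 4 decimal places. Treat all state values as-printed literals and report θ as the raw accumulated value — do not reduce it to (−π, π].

a = (v'−v)/dt = (0.358950)/0.15 = 2.3930
Δθ = θ'−θ = 0.057876;  (v·dt/L) = 11.0000·0.15/3.4 = 0.485294
tan δ = Δθ·L/(v·dt) = 0.119260  →  δ = 0.1187

δ = 0.1187, a = 2.3930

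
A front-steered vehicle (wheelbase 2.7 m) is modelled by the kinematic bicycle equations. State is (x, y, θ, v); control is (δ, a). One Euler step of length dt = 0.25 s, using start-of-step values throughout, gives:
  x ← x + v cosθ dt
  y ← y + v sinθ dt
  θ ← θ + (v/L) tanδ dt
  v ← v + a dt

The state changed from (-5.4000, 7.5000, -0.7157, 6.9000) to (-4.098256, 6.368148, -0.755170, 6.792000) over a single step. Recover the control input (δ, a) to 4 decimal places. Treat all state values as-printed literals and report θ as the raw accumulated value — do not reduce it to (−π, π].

δ = -0.0617, a = -0.4320

a = (v'−v)/dt = (-0.108000)/0.25 = -0.4320
Δθ = θ'−θ = -0.039470;  (v·dt/L) = 6.9000·0.25/2.7 = 0.638889
tan δ = Δθ·L/(v·dt) = -0.061779  →  δ = -0.0617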